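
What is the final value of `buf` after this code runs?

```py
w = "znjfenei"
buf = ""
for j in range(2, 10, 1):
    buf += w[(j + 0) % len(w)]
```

j=2: add w[2]='j' → 'j'
j=3: add w[3]='f' → 'jf'
j=4: add w[4]='e' → 'jfe'
j=5: add w[5]='n' → 'jfen'
j=6: add w[6]='e' → 'jfene'
j=7: add w[7]='i' → 'jfenei'
j=8: add w[0]='z' → 'jfeneiz'
j=9: add w[1]='n' → 'jfeneizn'

'jfeneizn'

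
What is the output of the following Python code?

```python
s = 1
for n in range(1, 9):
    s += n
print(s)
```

n=1: s = 1+1 = 2
n=2: s = 2+2 = 4
n=3: s = 4+3 = 7
n=4: s = 7+4 = 11
n=5: s = 11+5 = 16
n=6: s = 16+6 = 22
n=7: s = 22+7 = 29
n=8: s = 29+8 = 37

37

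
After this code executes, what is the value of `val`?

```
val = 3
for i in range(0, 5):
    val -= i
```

-7

i=0: val = 3-0 = 3
i=1: val = 3-1 = 2
i=2: val = 2-2 = 0
i=3: val = 0-3 = -3
i=4: val = (-3)-4 = -7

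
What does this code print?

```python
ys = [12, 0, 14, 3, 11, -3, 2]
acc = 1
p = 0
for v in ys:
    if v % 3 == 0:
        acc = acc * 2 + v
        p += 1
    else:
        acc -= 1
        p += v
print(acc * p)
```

v=12: %3==0, acc = 1*2+12 = 14; p=1
v=0: %3==0, acc = 14*2+0 = 28; p=2
v=14: not %3==0, acc = 28-1 = 27; p=16
v=3: %3==0, acc = 27*2+3 = 57; p=17
v=11: not %3==0, acc = 57-1 = 56; p=28
v=-3: %3==0, acc = 56*2+(-3) = 109; p=29
v=2: not %3==0, acc = 109-1 = 108; p=31
acc*p = 108*31 = 3348

3348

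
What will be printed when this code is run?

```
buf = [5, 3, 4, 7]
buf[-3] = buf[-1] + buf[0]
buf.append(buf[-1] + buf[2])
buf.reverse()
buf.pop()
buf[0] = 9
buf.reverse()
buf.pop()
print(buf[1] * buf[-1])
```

28

buf[-3] = buf[-1]+buf[0] = 7+5 = 12 → [5, 12, 4, 7]
append buf[-1]+buf[2] = 7+4 = 11 → [5, 12, 4, 7, 11]
reverse → [11, 7, 4, 12, 5]
pop() removes 5 → [11, 7, 4, 12]
buf[0] = 9 → [9, 7, 4, 12]
reverse → [12, 4, 7, 9]
pop() removes 9 → [12, 4, 7]
buf[1]*buf[-1] = 4*7 = 28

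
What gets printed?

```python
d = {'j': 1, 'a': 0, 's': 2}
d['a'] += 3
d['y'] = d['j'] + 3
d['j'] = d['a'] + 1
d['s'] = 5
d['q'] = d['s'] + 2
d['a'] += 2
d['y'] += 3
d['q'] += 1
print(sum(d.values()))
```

29

d['a'] = 0+3 = 3 → {'j': 1, 'a': 3, 's': 2}
d['y'] = d['j']+3 = 4 → {'j': 1, 'a': 3, 's': 2, 'y': 4}
d['j'] = d['a']+1 = 4 → {'j': 4, 'a': 3, 's': 2, 'y': 4}
d['s'] = 5 → {'j': 4, 'a': 3, 's': 5, 'y': 4}
d['q'] = d['s']+2 = 7 → {'j': 4, 'a': 3, 's': 5, 'y': 4, 'q': 7}
d['a'] = 3+2 = 5 → {'j': 4, 'a': 5, 's': 5, 'y': 4, 'q': 7}
d['y'] = 4+3 = 7 → {'j': 4, 'a': 5, 's': 5, 'y': 7, 'q': 7}
d['q'] = 7+1 = 8 → {'j': 4, 'a': 5, 's': 5, 'y': 7, 'q': 8}
sum of values = 29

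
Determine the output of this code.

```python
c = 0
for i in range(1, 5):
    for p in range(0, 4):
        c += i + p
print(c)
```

64

i=1,p=0: c = 0+1 = 1
i=1,p=1: c = 1+2 = 3
i=1,p=2: c = 3+3 = 6
i=1,p=3: c = 6+4 = 10
i=2,p=0: c = 10+2 = 12
i=2,p=1: c = 12+3 = 15
i=2,p=2: c = 15+4 = 19
i=2,p=3: c = 19+5 = 24
i=3,p=0: c = 24+3 = 27
i=3,p=1: c = 27+4 = 31
i=3,p=2: c = 31+5 = 36
i=3,p=3: c = 36+6 = 42
i=4,p=0: c = 42+4 = 46
i=4,p=1: c = 46+5 = 51
i=4,p=2: c = 51+6 = 57
i=4,p=3: c = 57+7 = 64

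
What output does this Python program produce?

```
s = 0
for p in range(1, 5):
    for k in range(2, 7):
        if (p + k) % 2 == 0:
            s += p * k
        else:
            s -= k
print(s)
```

64

p=1,k=2: odd sum, s = 0-2 = -2
p=1,k=3: even sum, s = (-2)+3 = 1
p=1,k=4: odd sum, s = 1-4 = -3
p=1,k=5: even sum, s = (-3)+5 = 2
p=1,k=6: odd sum, s = 2-6 = -4
p=2,k=2: even sum, s = (-4)+4 = 0
p=2,k=3: odd sum, s = 0-3 = -3
p=2,k=4: even sum, s = (-3)+8 = 5
p=2,k=5: odd sum, s = 5-5 = 0
p=2,k=6: even sum, s = 0+12 = 12
p=3,k=2: odd sum, s = 12-2 = 10
p=3,k=3: even sum, s = 10+9 = 19
p=3,k=4: odd sum, s = 19-4 = 15
p=3,k=5: even sum, s = 15+15 = 30
p=3,k=6: odd sum, s = 30-6 = 24
p=4,k=2: even sum, s = 24+8 = 32
p=4,k=3: odd sum, s = 32-3 = 29
p=4,k=4: even sum, s = 29+16 = 45
p=4,k=5: odd sum, s = 45-5 = 40
p=4,k=6: even sum, s = 40+24 = 64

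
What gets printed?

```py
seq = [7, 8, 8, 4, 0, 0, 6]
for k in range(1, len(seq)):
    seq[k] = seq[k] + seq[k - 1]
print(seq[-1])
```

33

k=1: seq[1] = 8+7 = 15 → [7, 15, 8, 4, 0, 0, 6]
k=2: seq[2] = 8+15 = 23 → [7, 15, 23, 4, 0, 0, 6]
k=3: seq[3] = 4+23 = 27 → [7, 15, 23, 27, 0, 0, 6]
k=4: seq[4] = 0+27 = 27 → [7, 15, 23, 27, 27, 0, 6]
k=5: seq[5] = 0+27 = 27 → [7, 15, 23, 27, 27, 27, 6]
k=6: seq[6] = 6+27 = 33 → [7, 15, 23, 27, 27, 27, 33]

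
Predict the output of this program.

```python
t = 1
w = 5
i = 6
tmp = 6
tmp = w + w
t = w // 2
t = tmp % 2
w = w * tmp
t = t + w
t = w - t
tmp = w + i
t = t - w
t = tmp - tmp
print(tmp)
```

tmp = 5+5 = 10
t = 5//2 = 2
t = 10%2 = 0
w = 5*10 = 50
t = 0+50 = 50
t = 50-50 = 0
tmp = 50+6 = 56
t = 0-50 = -50
t = 56-56 = 0

56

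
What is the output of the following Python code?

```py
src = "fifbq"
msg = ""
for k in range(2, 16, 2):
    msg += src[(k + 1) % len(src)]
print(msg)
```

k=2: add src[3]='b' → 'b'
k=4: add src[0]='f' → 'bf'
k=6: add src[2]='f' → 'bff'
k=8: add src[4]='q' → 'bffq'
k=10: add src[1]='i' → 'bffqi'
k=12: add src[3]='b' → 'bffqib'
k=14: add src[0]='f' → 'bffqibf'

bffqibf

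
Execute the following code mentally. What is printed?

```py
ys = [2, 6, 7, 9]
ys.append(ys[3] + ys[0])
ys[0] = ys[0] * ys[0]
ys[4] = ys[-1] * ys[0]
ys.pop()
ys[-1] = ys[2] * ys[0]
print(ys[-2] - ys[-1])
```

append ys[3]+ys[0] = 9+2 = 11 → [2, 6, 7, 9, 11]
ys[0] = ys[0]*ys[0] = 2*2 = 4 → [4, 6, 7, 9, 11]
ys[4] = ys[-1]*ys[0] = 11*4 = 44 → [4, 6, 7, 9, 44]
pop() removes 44 → [4, 6, 7, 9]
ys[-1] = ys[2]*ys[0] = 7*4 = 28 → [4, 6, 7, 28]
ys[-2]-ys[-1] = 7-28 = -21

-21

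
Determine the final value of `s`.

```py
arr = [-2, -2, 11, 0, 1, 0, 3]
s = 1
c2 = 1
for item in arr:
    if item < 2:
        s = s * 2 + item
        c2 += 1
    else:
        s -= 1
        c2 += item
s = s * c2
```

-460

item=-2: <2, s = 1*2+(-2) = 0; c2=2
item=-2: <2, s = 0*2+(-2) = -2; c2=3
item=11: not <2, s = (-2)-1 = -3; c2=14
item=0: <2, s = (-3)*2+0 = -6; c2=15
item=1: <2, s = (-6)*2+1 = -11; c2=16
item=0: <2, s = (-11)*2+0 = -22; c2=17
item=3: not <2, s = (-22)-1 = -23; c2=20
s*c2 = (-23)*20 = -460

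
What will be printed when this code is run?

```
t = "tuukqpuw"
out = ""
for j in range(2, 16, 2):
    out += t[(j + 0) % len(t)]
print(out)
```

j=2: add t[2]='u' → 'u'
j=4: add t[4]='q' → 'uq'
j=6: add t[6]='u' → 'uqu'
j=8: add t[0]='t' → 'uqut'
j=10: add t[2]='u' → 'uqutu'
j=12: add t[4]='q' → 'uqutuq'
j=14: add t[6]='u' → 'uqutuqu'

uqutuqu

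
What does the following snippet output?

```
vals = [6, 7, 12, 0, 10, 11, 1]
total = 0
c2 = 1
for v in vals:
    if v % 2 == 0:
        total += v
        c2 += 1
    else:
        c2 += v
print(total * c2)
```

672

v=6: even, total = 0+6 = 6; c2=2
v=7: not even; c2=9
v=12: even, total = 6+12 = 18; c2=10
v=0: even, total = 18+0 = 18; c2=11
v=10: even, total = 18+10 = 28; c2=12
v=11: not even; c2=23
v=1: not even; c2=24
total*c2 = 28*24 = 672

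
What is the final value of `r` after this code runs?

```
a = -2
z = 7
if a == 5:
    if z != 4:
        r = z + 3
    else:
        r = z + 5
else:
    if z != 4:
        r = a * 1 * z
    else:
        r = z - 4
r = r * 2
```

-28

a=-2, z=7
a == 5 is False; z != 4 is True
→ r = a * 1 * z = -14
r = (-14)*2 = -28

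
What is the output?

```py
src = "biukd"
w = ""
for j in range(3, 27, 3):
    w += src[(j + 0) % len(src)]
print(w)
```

kidubkid

j=3: add src[3]='k' → 'k'
j=6: add src[1]='i' → 'ki'
j=9: add src[4]='d' → 'kid'
j=12: add src[2]='u' → 'kidu'
j=15: add src[0]='b' → 'kidub'
j=18: add src[3]='k' → 'kidubk'
j=21: add src[1]='i' → 'kidubki'
j=24: add src[4]='d' → 'kidubkid'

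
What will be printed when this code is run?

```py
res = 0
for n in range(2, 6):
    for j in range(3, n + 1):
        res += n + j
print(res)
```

n=3,j=3: res = 0+6 = 6
n=4,j=3: res = 6+7 = 13
n=4,j=4: res = 13+8 = 21
n=5,j=3: res = 21+8 = 29
n=5,j=4: res = 29+9 = 38
n=5,j=5: res = 38+10 = 48

48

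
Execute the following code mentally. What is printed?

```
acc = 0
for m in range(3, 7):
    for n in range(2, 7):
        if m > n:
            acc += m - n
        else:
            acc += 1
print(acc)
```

30

m=3,n=2: 3>2, acc = 0+1 = 1
m=3,n=3: not 3>3, acc = 1+1 = 2
m=3,n=4: not 3>4, acc = 2+1 = 3
m=3,n=5: not 3>5, acc = 3+1 = 4
m=3,n=6: not 3>6, acc = 4+1 = 5
m=4,n=2: 4>2, acc = 5+2 = 7
m=4,n=3: 4>3, acc = 7+1 = 8
m=4,n=4: not 4>4, acc = 8+1 = 9
m=4,n=5: not 4>5, acc = 9+1 = 10
m=4,n=6: not 4>6, acc = 10+1 = 11
m=5,n=2: 5>2, acc = 11+3 = 14
m=5,n=3: 5>3, acc = 14+2 = 16
m=5,n=4: 5>4, acc = 16+1 = 17
m=5,n=5: not 5>5, acc = 17+1 = 18
m=5,n=6: not 5>6, acc = 18+1 = 19
m=6,n=2: 6>2, acc = 19+4 = 23
m=6,n=3: 6>3, acc = 23+3 = 26
m=6,n=4: 6>4, acc = 26+2 = 28
m=6,n=5: 6>5, acc = 28+1 = 29
m=6,n=6: not 6>6, acc = 29+1 = 30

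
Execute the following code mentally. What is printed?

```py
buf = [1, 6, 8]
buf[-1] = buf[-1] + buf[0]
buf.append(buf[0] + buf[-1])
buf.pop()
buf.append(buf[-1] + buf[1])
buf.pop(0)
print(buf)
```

buf[-1] = buf[-1]+buf[0] = 8+1 = 9 → [1, 6, 9]
append buf[0]+buf[-1] = 1+9 = 10 → [1, 6, 9, 10]
pop() removes 10 → [1, 6, 9]
append buf[-1]+buf[1] = 9+6 = 15 → [1, 6, 9, 15]
pop(0) removes 1 → [6, 9, 15]

[6, 9, 15]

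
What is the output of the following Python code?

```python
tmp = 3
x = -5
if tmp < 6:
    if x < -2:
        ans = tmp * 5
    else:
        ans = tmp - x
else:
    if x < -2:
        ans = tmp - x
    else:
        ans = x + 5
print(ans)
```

tmp=3, x=-5
tmp < 6 is True; x < -2 is True
→ ans = tmp * 5 = 15

15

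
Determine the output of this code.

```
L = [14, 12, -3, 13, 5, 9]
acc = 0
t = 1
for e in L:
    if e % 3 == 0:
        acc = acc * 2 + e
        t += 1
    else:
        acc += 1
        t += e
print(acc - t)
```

e=14: not %3==0, acc = 0+1 = 1; t=15
e=12: %3==0, acc = 1*2+12 = 14; t=16
e=-3: %3==0, acc = 14*2+(-3) = 25; t=17
e=13: not %3==0, acc = 25+1 = 26; t=30
e=5: not %3==0, acc = 26+1 = 27; t=35
e=9: %3==0, acc = 27*2+9 = 63; t=36
acc-t = 63-36 = 27

27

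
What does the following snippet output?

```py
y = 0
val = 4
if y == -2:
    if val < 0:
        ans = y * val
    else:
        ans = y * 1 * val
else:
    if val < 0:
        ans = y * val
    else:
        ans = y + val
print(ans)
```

y=0, val=4
y == -2 is False; val < 0 is False
→ ans = y + val = 4

4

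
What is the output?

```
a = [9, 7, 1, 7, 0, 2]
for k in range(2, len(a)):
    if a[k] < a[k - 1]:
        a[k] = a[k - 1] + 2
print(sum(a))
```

k=2: 1<7, a[2] = 7+2 = 9 → [9, 7, 9, 7, 0, 2]
k=3: 7<9, a[3] = 9+2 = 11 → [9, 7, 9, 11, 0, 2]
k=4: 0<11, a[4] = 11+2 = 13 → [9, 7, 9, 11, 13, 2]
k=5: 2<13, a[5] = 13+2 = 15 → [9, 7, 9, 11, 13, 15]
sum = 64

64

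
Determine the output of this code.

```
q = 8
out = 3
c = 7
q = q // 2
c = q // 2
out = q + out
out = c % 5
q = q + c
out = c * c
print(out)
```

4

q = 8//2 = 4
c = 4//2 = 2
out = 4+3 = 7
out = 2%5 = 2
q = 4+2 = 6
out = 2*2 = 4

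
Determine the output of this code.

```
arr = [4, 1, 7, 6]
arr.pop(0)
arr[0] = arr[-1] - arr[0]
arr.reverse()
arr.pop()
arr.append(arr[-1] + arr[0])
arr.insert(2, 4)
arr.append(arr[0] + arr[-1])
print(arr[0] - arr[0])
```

0

pop(0) removes 4 → [1, 7, 6]
arr[0] = arr[-1]-arr[0] = 6-1 = 5 → [5, 7, 6]
reverse → [6, 7, 5]
pop() removes 5 → [6, 7]
append arr[-1]+arr[0] = 7+6 = 13 → [6, 7, 13]
insert 4 at 2 → [6, 7, 4, 13]
append arr[0]+arr[-1] = 6+13 = 19 → [6, 7, 4, 13, 19]
arr[0]-arr[0] = 6-6 = 0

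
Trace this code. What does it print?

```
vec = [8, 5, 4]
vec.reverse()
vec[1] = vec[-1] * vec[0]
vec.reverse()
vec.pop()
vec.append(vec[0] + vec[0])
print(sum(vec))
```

56

reverse → [4, 5, 8]
vec[1] = vec[-1]*vec[0] = 8*4 = 32 → [4, 32, 8]
reverse → [8, 32, 4]
pop() removes 4 → [8, 32]
append vec[0]+vec[0] = 8+8 = 16 → [8, 32, 16]
sum = 56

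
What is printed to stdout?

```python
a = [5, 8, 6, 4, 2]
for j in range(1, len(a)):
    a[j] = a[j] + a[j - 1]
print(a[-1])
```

j=1: a[1] = 8+5 = 13 → [5, 13, 6, 4, 2]
j=2: a[2] = 6+13 = 19 → [5, 13, 19, 4, 2]
j=3: a[3] = 4+19 = 23 → [5, 13, 19, 23, 2]
j=4: a[4] = 2+23 = 25 → [5, 13, 19, 23, 25]

25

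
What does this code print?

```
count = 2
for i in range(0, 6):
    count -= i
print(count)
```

i=0: count = 2-0 = 2
i=1: count = 2-1 = 1
i=2: count = 1-2 = -1
i=3: count = (-1)-3 = -4
i=4: count = (-4)-4 = -8
i=5: count = (-8)-5 = -13

-13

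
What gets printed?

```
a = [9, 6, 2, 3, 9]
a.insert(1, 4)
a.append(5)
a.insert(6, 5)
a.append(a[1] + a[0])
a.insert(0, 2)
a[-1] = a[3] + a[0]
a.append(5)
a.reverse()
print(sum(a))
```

58

insert 4 at 1 → [9, 4, 6, 2, 3, 9]
append 5 → [9, 4, 6, 2, 3, 9, 5]
insert 5 at 6 → [9, 4, 6, 2, 3, 9, 5, 5]
append a[1]+a[0] = 4+9 = 13 → [9, 4, 6, 2, 3, 9, 5, 5, 13]
insert 2 at 0 → [2, 9, 4, 6, 2, 3, 9, 5, 5, 13]
a[-1] = a[3]+a[0] = 6+2 = 8 → [2, 9, 4, 6, 2, 3, 9, 5, 5, 8]
append 5 → [2, 9, 4, 6, 2, 3, 9, 5, 5, 8, 5]
reverse → [5, 8, 5, 5, 9, 3, 2, 6, 4, 9, 2]
sum = 58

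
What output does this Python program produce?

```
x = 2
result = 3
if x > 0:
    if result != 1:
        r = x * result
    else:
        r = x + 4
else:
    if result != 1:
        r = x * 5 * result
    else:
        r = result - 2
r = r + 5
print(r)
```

x=2, result=3
x > 0 is True; result != 1 is True
→ r = x * result = 6
r = 6+5 = 11

11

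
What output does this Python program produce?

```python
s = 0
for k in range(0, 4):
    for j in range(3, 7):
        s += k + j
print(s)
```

96

k=0,j=3: s = 0+3 = 3
k=0,j=4: s = 3+4 = 7
k=0,j=5: s = 7+5 = 12
k=0,j=6: s = 12+6 = 18
k=1,j=3: s = 18+4 = 22
k=1,j=4: s = 22+5 = 27
k=1,j=5: s = 27+6 = 33
k=1,j=6: s = 33+7 = 40
k=2,j=3: s = 40+5 = 45
k=2,j=4: s = 45+6 = 51
k=2,j=5: s = 51+7 = 58
k=2,j=6: s = 58+8 = 66
k=3,j=3: s = 66+6 = 72
k=3,j=4: s = 72+7 = 79
k=3,j=5: s = 79+8 = 87
k=3,j=6: s = 87+9 = 96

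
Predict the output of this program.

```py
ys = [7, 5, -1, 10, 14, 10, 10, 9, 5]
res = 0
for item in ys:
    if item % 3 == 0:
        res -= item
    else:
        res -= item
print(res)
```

item=7: not %3==0, res = 0-7 = -7
item=5: not %3==0, res = (-7)-5 = -12
item=-1: not %3==0, res = (-12)-(-1) = -11
item=10: not %3==0, res = (-11)-10 = -21
item=14: not %3==0, res = (-21)-14 = -35
item=10: not %3==0, res = (-35)-10 = -45
item=10: not %3==0, res = (-45)-10 = -55
item=9: %3==0, res = (-55)-9 = -64
item=5: not %3==0, res = (-64)-5 = -69

-69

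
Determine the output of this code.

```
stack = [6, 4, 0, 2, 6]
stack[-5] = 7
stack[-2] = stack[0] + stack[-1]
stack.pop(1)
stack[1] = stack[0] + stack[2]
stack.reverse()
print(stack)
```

stack[-5] = 7 → [7, 4, 0, 2, 6]
stack[-2] = stack[0]+stack[-1] = 7+6 = 13 → [7, 4, 0, 13, 6]
pop(1) removes 4 → [7, 0, 13, 6]
stack[1] = stack[0]+stack[2] = 7+13 = 20 → [7, 20, 13, 6]
reverse → [6, 13, 20, 7]

[6, 13, 20, 7]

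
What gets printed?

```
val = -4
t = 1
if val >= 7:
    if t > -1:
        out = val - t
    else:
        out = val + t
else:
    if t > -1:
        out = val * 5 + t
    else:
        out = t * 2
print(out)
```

val=-4, t=1
val >= 7 is False; t > -1 is True
→ out = val * 5 + t = -19

-19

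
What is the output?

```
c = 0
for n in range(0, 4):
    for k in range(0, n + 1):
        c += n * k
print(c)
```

25

n=0,k=0: c = 0+0 = 0
n=1,k=0: c = 0+0 = 0
n=1,k=1: c = 0+1 = 1
n=2,k=0: c = 1+0 = 1
n=2,k=1: c = 1+2 = 3
n=2,k=2: c = 3+4 = 7
n=3,k=0: c = 7+0 = 7
n=3,k=1: c = 7+3 = 10
n=3,k=2: c = 10+6 = 16
n=3,k=3: c = 16+9 = 25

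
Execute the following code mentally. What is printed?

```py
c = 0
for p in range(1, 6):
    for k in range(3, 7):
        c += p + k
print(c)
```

150

p=1,k=3: c = 0+4 = 4
p=1,k=4: c = 4+5 = 9
p=1,k=5: c = 9+6 = 15
p=1,k=6: c = 15+7 = 22
p=2,k=3: c = 22+5 = 27
p=2,k=4: c = 27+6 = 33
p=2,k=5: c = 33+7 = 40
p=2,k=6: c = 40+8 = 48
p=3,k=3: c = 48+6 = 54
p=3,k=4: c = 54+7 = 61
p=3,k=5: c = 61+8 = 69
p=3,k=6: c = 69+9 = 78
p=4,k=3: c = 78+7 = 85
p=4,k=4: c = 85+8 = 93
p=4,k=5: c = 93+9 = 102
p=4,k=6: c = 102+10 = 112
p=5,k=3: c = 112+8 = 120
p=5,k=4: c = 120+9 = 129
p=5,k=5: c = 129+10 = 139
p=5,k=6: c = 139+11 = 150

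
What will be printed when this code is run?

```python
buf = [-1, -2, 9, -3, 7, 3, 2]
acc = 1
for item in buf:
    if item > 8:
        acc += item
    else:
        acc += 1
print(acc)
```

16

item=-1: not >8, acc = 1+1 = 2
item=-2: not >8, acc = 2+1 = 3
item=9: >8, acc = 3+9 = 12
item=-3: not >8, acc = 12+1 = 13
item=7: not >8, acc = 13+1 = 14
item=3: not >8, acc = 14+1 = 15
item=2: not >8, acc = 15+1 = 16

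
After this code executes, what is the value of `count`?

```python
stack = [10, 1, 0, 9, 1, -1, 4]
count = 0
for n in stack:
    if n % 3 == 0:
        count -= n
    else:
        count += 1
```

-4

n=10: not %3==0, count = 0+1 = 1
n=1: not %3==0, count = 1+1 = 2
n=0: %3==0, count = 2-0 = 2
n=9: %3==0, count = 2-9 = -7
n=1: not %3==0, count = (-7)+1 = -6
n=-1: not %3==0, count = (-6)+1 = -5
n=4: not %3==0, count = (-5)+1 = -4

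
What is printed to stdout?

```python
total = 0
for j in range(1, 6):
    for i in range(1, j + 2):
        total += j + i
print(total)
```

125

j=1,i=1: total = 0+2 = 2
j=1,i=2: total = 2+3 = 5
j=2,i=1: total = 5+3 = 8
j=2,i=2: total = 8+4 = 12
j=2,i=3: total = 12+5 = 17
j=3,i=1: total = 17+4 = 21
j=3,i=2: total = 21+5 = 26
j=3,i=3: total = 26+6 = 32
j=3,i=4: total = 32+7 = 39
j=4,i=1: total = 39+5 = 44
j=4,i=2: total = 44+6 = 50
j=4,i=3: total = 50+7 = 57
j=4,i=4: total = 57+8 = 65
j=4,i=5: total = 65+9 = 74
j=5,i=1: total = 74+6 = 80
j=5,i=2: total = 80+7 = 87
j=5,i=3: total = 87+8 = 95
j=5,i=4: total = 95+9 = 104
j=5,i=5: total = 104+10 = 114
j=5,i=6: total = 114+11 = 125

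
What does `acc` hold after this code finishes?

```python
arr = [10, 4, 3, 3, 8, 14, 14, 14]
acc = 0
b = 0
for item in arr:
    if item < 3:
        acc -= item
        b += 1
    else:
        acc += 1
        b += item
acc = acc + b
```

78

item=10: not <3, acc = 0+1 = 1; b=10
item=4: not <3, acc = 1+1 = 2; b=14
item=3: not <3, acc = 2+1 = 3; b=17
item=3: not <3, acc = 3+1 = 4; b=20
item=8: not <3, acc = 4+1 = 5; b=28
item=14: not <3, acc = 5+1 = 6; b=42
item=14: not <3, acc = 6+1 = 7; b=56
item=14: not <3, acc = 7+1 = 8; b=70
acc+b = 8+70 = 78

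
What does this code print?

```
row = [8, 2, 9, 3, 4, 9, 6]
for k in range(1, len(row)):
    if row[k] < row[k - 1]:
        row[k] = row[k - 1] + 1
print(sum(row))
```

72

k=1: 2<8, row[1] = 8+1 = 9 → [8, 9, 9, 3, 4, 9, 6]
k=2: 9>=9, unchanged → [8, 9, 9, 3, 4, 9, 6]
k=3: 3<9, row[3] = 9+1 = 10 → [8, 9, 9, 10, 4, 9, 6]
k=4: 4<10, row[4] = 10+1 = 11 → [8, 9, 9, 10, 11, 9, 6]
k=5: 9<11, row[5] = 11+1 = 12 → [8, 9, 9, 10, 11, 12, 6]
k=6: 6<12, row[6] = 12+1 = 13 → [8, 9, 9, 10, 11, 12, 13]
sum = 72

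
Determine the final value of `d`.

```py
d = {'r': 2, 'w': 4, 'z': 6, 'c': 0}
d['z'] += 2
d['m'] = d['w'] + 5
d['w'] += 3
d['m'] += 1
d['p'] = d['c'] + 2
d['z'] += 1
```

d['z'] = 6+2 = 8 → {'r': 2, 'w': 4, 'z': 8, 'c': 0}
d['m'] = d['w']+5 = 9 → {'r': 2, 'w': 4, 'z': 8, 'c': 0, 'm': 9}
d['w'] = 4+3 = 7 → {'r': 2, 'w': 7, 'z': 8, 'c': 0, 'm': 9}
d['m'] = 9+1 = 10 → {'r': 2, 'w': 7, 'z': 8, 'c': 0, 'm': 10}
d['p'] = d['c']+2 = 2 → {'r': 2, 'w': 7, 'z': 8, 'c': 0, 'm': 10, 'p': 2}
d['z'] = 8+1 = 9 → {'r': 2, 'w': 7, 'z': 9, 'c': 0, 'm': 10, 'p': 2}

{'r': 2, 'w': 7, 'z': 9, 'c': 0, 'm': 10, 'p': 2}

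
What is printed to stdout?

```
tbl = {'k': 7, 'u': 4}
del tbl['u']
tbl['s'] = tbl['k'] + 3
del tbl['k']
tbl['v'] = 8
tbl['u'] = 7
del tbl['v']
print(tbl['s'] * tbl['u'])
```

del 'u' → {'k': 7}
tbl['s'] = tbl['k']+3 = 10 → {'k': 7, 's': 10}
del 'k' → {'s': 10}
tbl['v'] = 8 → {'s': 10, 'v': 8}
tbl['u'] = 7 → {'s': 10, 'v': 8, 'u': 7}
del 'v' → {'s': 10, 'u': 7}
tbl['s']*tbl['u'] = 10*7 = 70

70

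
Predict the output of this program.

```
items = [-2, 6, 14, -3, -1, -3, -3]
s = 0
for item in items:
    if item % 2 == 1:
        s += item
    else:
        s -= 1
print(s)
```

-13

item=-2: not odd, s = 0-1 = -1
item=6: not odd, s = (-1)-1 = -2
item=14: not odd, s = (-2)-1 = -3
item=-3: odd, s = (-3)+(-3) = -6
item=-1: odd, s = (-6)+(-1) = -7
item=-3: odd, s = (-7)+(-3) = -10
item=-3: odd, s = (-10)+(-3) = -13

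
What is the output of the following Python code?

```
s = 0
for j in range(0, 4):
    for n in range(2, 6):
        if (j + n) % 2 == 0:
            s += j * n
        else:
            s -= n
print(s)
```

16

j=0,n=2: even sum, s = 0+0 = 0
j=0,n=3: odd sum, s = 0-3 = -3
j=0,n=4: even sum, s = (-3)+0 = -3
j=0,n=5: odd sum, s = (-3)-5 = -8
j=1,n=2: odd sum, s = (-8)-2 = -10
j=1,n=3: even sum, s = (-10)+3 = -7
j=1,n=4: odd sum, s = (-7)-4 = -11
j=1,n=5: even sum, s = (-11)+5 = -6
j=2,n=2: even sum, s = (-6)+4 = -2
j=2,n=3: odd sum, s = (-2)-3 = -5
j=2,n=4: even sum, s = (-5)+8 = 3
j=2,n=5: odd sum, s = 3-5 = -2
j=3,n=2: odd sum, s = (-2)-2 = -4
j=3,n=3: even sum, s = (-4)+9 = 5
j=3,n=4: odd sum, s = 5-4 = 1
j=3,n=5: even sum, s = 1+15 = 16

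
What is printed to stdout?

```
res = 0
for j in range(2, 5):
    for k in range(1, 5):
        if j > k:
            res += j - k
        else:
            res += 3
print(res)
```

j=2,k=1: 2>1, res = 0+1 = 1
j=2,k=2: not 2>2, res = 1+3 = 4
j=2,k=3: not 2>3, res = 4+3 = 7
j=2,k=4: not 2>4, res = 7+3 = 10
j=3,k=1: 3>1, res = 10+2 = 12
j=3,k=2: 3>2, res = 12+1 = 13
j=3,k=3: not 3>3, res = 13+3 = 16
j=3,k=4: not 3>4, res = 16+3 = 19
j=4,k=1: 4>1, res = 19+3 = 22
j=4,k=2: 4>2, res = 22+2 = 24
j=4,k=3: 4>3, res = 24+1 = 25
j=4,k=4: not 4>4, res = 25+3 = 28

28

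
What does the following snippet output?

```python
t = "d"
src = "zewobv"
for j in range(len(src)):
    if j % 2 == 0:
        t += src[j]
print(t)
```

dzwb

j=0: add 'z' → 'dz'
j=1: skip
j=2: add 'w' → 'dzw'
j=3: skip
j=4: add 'b' → 'dzwb'
j=5: skip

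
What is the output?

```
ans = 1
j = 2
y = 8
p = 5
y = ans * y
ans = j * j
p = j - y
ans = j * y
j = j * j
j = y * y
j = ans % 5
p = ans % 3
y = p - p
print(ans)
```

y = 1*8 = 8
ans = 2*2 = 4
p = 2-8 = -6
ans = 2*8 = 16
j = 2*2 = 4
j = 8*8 = 64
j = 16%5 = 1
p = 16%3 = 1
y = 1-1 = 0

16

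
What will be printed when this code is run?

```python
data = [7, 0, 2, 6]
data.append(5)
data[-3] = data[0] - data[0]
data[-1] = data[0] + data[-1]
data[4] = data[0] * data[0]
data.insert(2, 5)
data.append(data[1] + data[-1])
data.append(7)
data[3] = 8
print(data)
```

[7, 0, 5, 8, 6, 49, 49, 7]

append 5 → [7, 0, 2, 6, 5]
data[-3] = data[0]-data[0] = 7-7 = 0 → [7, 0, 0, 6, 5]
data[-1] = data[0]+data[-1] = 7+5 = 12 → [7, 0, 0, 6, 12]
data[4] = data[0]*data[0] = 7*7 = 49 → [7, 0, 0, 6, 49]
insert 5 at 2 → [7, 0, 5, 0, 6, 49]
append data[1]+data[-1] = 0+49 = 49 → [7, 0, 5, 0, 6, 49, 49]
append 7 → [7, 0, 5, 0, 6, 49, 49, 7]
data[3] = 8 → [7, 0, 5, 8, 6, 49, 49, 7]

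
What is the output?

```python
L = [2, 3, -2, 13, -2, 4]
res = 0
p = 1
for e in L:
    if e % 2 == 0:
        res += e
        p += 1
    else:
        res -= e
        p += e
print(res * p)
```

-294

e=2: even, res = 0+2 = 2; p=2
e=3: not even, res = 2-3 = -1; p=5
e=-2: even, res = (-1)+(-2) = -3; p=6
e=13: not even, res = (-3)-13 = -16; p=19
e=-2: even, res = (-16)+(-2) = -18; p=20
e=4: even, res = (-18)+4 = -14; p=21
res*p = (-14)*21 = -294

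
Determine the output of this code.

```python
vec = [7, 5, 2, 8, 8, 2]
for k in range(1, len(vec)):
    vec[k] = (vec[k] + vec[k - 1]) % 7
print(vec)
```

[7, 5, 0, 1, 2, 4]

k=1: vec[1] = (5+7)%7 = 5 → [7, 5, 2, 8, 8, 2]
k=2: vec[2] = (2+5)%7 = 0 → [7, 5, 0, 8, 8, 2]
k=3: vec[3] = (8+0)%7 = 1 → [7, 5, 0, 1, 8, 2]
k=4: vec[4] = (8+1)%7 = 2 → [7, 5, 0, 1, 2, 2]
k=5: vec[5] = (2+2)%7 = 4 → [7, 5, 0, 1, 2, 4]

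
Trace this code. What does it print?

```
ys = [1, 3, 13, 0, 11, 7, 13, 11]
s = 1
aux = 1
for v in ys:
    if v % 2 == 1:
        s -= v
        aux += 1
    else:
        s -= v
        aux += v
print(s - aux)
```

-66

v=1: odd, s = 1-1 = 0; aux=2
v=3: odd, s = 0-3 = -3; aux=3
v=13: odd, s = (-3)-13 = -16; aux=4
v=0: not odd, s = (-16)-0 = -16; aux=4
v=11: odd, s = (-16)-11 = -27; aux=5
v=7: odd, s = (-27)-7 = -34; aux=6
v=13: odd, s = (-34)-13 = -47; aux=7
v=11: odd, s = (-47)-11 = -58; aux=8
s-aux = (-58)-8 = -66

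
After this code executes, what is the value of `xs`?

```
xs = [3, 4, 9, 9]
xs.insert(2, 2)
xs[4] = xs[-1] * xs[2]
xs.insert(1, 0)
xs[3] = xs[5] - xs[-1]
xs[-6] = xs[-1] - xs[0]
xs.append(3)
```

insert 2 at 2 → [3, 4, 2, 9, 9]
xs[4] = xs[-1]*xs[2] = 9*2 = 18 → [3, 4, 2, 9, 18]
insert 0 at 1 → [3, 0, 4, 2, 9, 18]
xs[3] = xs[5]-xs[-1] = 18-18 = 0 → [3, 0, 4, 0, 9, 18]
xs[-6] = xs[-1]-xs[0] = 18-3 = 15 → [15, 0, 4, 0, 9, 18]
append 3 → [15, 0, 4, 0, 9, 18, 3]

[15, 0, 4, 0, 9, 18, 3]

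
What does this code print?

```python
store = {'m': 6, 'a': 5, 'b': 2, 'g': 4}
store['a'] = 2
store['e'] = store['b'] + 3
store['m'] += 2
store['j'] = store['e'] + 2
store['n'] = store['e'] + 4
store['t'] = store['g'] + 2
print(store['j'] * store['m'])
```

56

store['a'] = 2 → {'m': 6, 'a': 2, 'b': 2, 'g': 4}
store['e'] = store['b']+3 = 5 → {'m': 6, 'a': 2, 'b': 2, 'g': 4, 'e': 5}
store['m'] = 6+2 = 8 → {'m': 8, 'a': 2, 'b': 2, 'g': 4, 'e': 5}
store['j'] = store['e']+2 = 7 → {'m': 8, 'a': 2, 'b': 2, 'g': 4, 'e': 5, 'j': 7}
store['n'] = store['e']+4 = 9 → {'m': 8, 'a': 2, 'b': 2, 'g': 4, 'e': 5, 'j': 7, 'n': 9}
store['t'] = store['g']+2 = 6 → {'m': 8, 'a': 2, 'b': 2, 'g': 4, 'e': 5, 'j': 7, 'n': 9, 't': 6}
store['j']*store['m'] = 7*8 = 56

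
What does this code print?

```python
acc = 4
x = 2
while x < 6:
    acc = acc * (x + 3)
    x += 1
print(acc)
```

6720

x=2: acc = 4*5 = 20
x=3: acc = 20*6 = 120
x=4: acc = 120*7 = 840
x=5: acc = 840*8 = 6720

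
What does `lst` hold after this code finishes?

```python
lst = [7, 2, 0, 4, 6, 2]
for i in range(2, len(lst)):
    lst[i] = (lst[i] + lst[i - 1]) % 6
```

[7, 2, 2, 0, 0, 2]

i=2: lst[2] = (0+2)%6 = 2 → [7, 2, 2, 4, 6, 2]
i=3: lst[3] = (4+2)%6 = 0 → [7, 2, 2, 0, 6, 2]
i=4: lst[4] = (6+0)%6 = 0 → [7, 2, 2, 0, 0, 2]
i=5: lst[5] = (2+0)%6 = 2 → [7, 2, 2, 0, 0, 2]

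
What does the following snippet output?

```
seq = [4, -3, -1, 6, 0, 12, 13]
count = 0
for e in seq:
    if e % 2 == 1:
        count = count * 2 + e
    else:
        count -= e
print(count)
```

-69

e=4: not odd, count = 0-4 = -4
e=-3: odd, count = (-4)*2+(-3) = -11
e=-1: odd, count = (-11)*2+(-1) = -23
e=6: not odd, count = (-23)-6 = -29
e=0: not odd, count = (-29)-0 = -29
e=12: not odd, count = (-29)-12 = -41
e=13: odd, count = (-41)*2+13 = -69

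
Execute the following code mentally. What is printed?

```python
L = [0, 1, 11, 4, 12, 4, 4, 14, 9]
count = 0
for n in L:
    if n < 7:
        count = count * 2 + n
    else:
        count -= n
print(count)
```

n=0: <7, count = 0*2+0 = 0
n=1: <7, count = 0*2+1 = 1
n=11: not <7, count = 1-11 = -10
n=4: <7, count = (-10)*2+4 = -16
n=12: not <7, count = (-16)-12 = -28
n=4: <7, count = (-28)*2+4 = -52
n=4: <7, count = (-52)*2+4 = -100
n=14: not <7, count = (-100)-14 = -114
n=9: not <7, count = (-114)-9 = -123

-123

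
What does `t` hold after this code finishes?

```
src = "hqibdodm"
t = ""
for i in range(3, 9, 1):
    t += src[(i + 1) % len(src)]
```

'dodmhq'

i=3: add src[4]='d' → 'd'
i=4: add src[5]='o' → 'do'
i=5: add src[6]='d' → 'dod'
i=6: add src[7]='m' → 'dodm'
i=7: add src[0]='h' → 'dodmh'
i=8: add src[1]='q' → 'dodmhq'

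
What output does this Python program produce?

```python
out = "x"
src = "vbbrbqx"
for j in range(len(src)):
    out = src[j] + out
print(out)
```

j=0: prepend 'v' → 'vx'
j=1: prepend 'b' → 'bvx'
j=2: prepend 'b' → 'bbvx'
j=3: prepend 'r' → 'rbbvx'
j=4: prepend 'b' → 'brbbvx'
j=5: prepend 'q' → 'qbrbbvx'
j=6: prepend 'x' → 'xqbrbbvx'

xqbrbbvx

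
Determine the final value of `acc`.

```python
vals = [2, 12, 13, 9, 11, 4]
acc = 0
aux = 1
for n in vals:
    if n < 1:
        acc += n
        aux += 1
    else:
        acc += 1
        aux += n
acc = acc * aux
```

n=2: not <1, acc = 0+1 = 1; aux=3
n=12: not <1, acc = 1+1 = 2; aux=15
n=13: not <1, acc = 2+1 = 3; aux=28
n=9: not <1, acc = 3+1 = 4; aux=37
n=11: not <1, acc = 4+1 = 5; aux=48
n=4: not <1, acc = 5+1 = 6; aux=52
acc*aux = 6*52 = 312

312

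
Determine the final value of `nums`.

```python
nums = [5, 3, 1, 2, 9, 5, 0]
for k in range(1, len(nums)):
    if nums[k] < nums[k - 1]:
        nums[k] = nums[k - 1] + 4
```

[5, 9, 13, 17, 21, 25, 29]

k=1: 3<5, nums[1] = 5+4 = 9 → [5, 9, 1, 2, 9, 5, 0]
k=2: 1<9, nums[2] = 9+4 = 13 → [5, 9, 13, 2, 9, 5, 0]
k=3: 2<13, nums[3] = 13+4 = 17 → [5, 9, 13, 17, 9, 5, 0]
k=4: 9<17, nums[4] = 17+4 = 21 → [5, 9, 13, 17, 21, 5, 0]
k=5: 5<21, nums[5] = 21+4 = 25 → [5, 9, 13, 17, 21, 25, 0]
k=6: 0<25, nums[6] = 25+4 = 29 → [5, 9, 13, 17, 21, 25, 29]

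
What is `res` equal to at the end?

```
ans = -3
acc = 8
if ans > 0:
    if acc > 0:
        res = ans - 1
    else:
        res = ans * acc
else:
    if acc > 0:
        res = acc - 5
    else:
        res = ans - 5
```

ans=-3, acc=8
ans > 0 is False; acc > 0 is True
→ res = acc - 5 = 3

3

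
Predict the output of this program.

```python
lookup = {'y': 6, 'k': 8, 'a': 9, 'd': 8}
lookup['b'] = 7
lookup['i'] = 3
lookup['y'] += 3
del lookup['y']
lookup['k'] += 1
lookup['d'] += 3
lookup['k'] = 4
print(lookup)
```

{'k': 4, 'a': 9, 'd': 11, 'b': 7, 'i': 3}

lookup['b'] = 7 → {'y': 6, 'k': 8, 'a': 9, 'd': 8, 'b': 7}
lookup['i'] = 3 → {'y': 6, 'k': 8, 'a': 9, 'd': 8, 'b': 7, 'i': 3}
lookup['y'] = 6+3 = 9 → {'y': 9, 'k': 8, 'a': 9, 'd': 8, 'b': 7, 'i': 3}
del 'y' → {'k': 8, 'a': 9, 'd': 8, 'b': 7, 'i': 3}
lookup['k'] = 8+1 = 9 → {'k': 9, 'a': 9, 'd': 8, 'b': 7, 'i': 3}
lookup['d'] = 8+3 = 11 → {'k': 9, 'a': 9, 'd': 11, 'b': 7, 'i': 3}
lookup['k'] = 4 → {'k': 4, 'a': 9, 'd': 11, 'b': 7, 'i': 3}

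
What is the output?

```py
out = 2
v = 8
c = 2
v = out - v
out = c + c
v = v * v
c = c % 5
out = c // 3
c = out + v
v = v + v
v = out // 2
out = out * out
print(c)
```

v = 2-8 = -6
out = 2+2 = 4
v = (-6)*(-6) = 36
c = 2%5 = 2
out = 2//3 = 0
c = 0+36 = 36
v = 36+36 = 72
v = 0//2 = 0
out = 0*0 = 0

36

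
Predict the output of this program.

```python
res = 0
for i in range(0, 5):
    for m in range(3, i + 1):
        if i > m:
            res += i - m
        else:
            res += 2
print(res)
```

5

i=3,m=3: not 3>3, res = 0+2 = 2
i=4,m=3: 4>3, res = 2+1 = 3
i=4,m=4: not 4>4, res = 3+2 = 5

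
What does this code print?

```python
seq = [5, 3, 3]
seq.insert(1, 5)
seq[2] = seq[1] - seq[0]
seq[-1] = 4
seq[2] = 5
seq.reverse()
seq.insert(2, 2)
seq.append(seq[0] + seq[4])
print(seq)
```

[4, 5, 2, 5, 5, 9]

insert 5 at 1 → [5, 5, 3, 3]
seq[2] = seq[1]-seq[0] = 5-5 = 0 → [5, 5, 0, 3]
seq[-1] = 4 → [5, 5, 0, 4]
seq[2] = 5 → [5, 5, 5, 4]
reverse → [4, 5, 5, 5]
insert 2 at 2 → [4, 5, 2, 5, 5]
append seq[0]+seq[4] = 4+5 = 9 → [4, 5, 2, 5, 5, 9]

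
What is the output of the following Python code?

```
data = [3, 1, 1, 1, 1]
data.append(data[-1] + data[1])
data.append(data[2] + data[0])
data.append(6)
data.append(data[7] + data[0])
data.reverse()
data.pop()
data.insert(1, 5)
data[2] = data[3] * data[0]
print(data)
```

append data[-1]+data[1] = 1+1 = 2 → [3, 1, 1, 1, 1, 2]
append data[2]+data[0] = 1+3 = 4 → [3, 1, 1, 1, 1, 2, 4]
append 6 → [3, 1, 1, 1, 1, 2, 4, 6]
append data[7]+data[0] = 6+3 = 9 → [3, 1, 1, 1, 1, 2, 4, 6, 9]
reverse → [9, 6, 4, 2, 1, 1, 1, 1, 3]
pop() removes 3 → [9, 6, 4, 2, 1, 1, 1, 1]
insert 5 at 1 → [9, 5, 6, 4, 2, 1, 1, 1, 1]
data[2] = data[3]*data[0] = 4*9 = 36 → [9, 5, 36, 4, 2, 1, 1, 1, 1]

[9, 5, 36, 4, 2, 1, 1, 1, 1]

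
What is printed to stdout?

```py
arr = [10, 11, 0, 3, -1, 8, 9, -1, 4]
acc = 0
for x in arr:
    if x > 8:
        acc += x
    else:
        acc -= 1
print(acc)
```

24

x=10: >8, acc = 0+10 = 10
x=11: >8, acc = 10+11 = 21
x=0: not >8, acc = 21-1 = 20
x=3: not >8, acc = 20-1 = 19
x=-1: not >8, acc = 19-1 = 18
x=8: not >8, acc = 18-1 = 17
x=9: >8, acc = 17+9 = 26
x=-1: not >8, acc = 26-1 = 25
x=4: not >8, acc = 25-1 = 24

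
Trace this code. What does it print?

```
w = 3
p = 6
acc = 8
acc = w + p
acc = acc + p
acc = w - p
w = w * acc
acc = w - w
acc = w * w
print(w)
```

acc = 3+6 = 9
acc = 9+6 = 15
acc = 3-6 = -3
w = 3*(-3) = -9
acc = (-9)-(-9) = 0
acc = (-9)*(-9) = 81

-9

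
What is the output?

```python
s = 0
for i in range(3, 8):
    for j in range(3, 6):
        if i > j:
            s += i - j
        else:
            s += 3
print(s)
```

37

i=3,j=3: not 3>3, s = 0+3 = 3
i=3,j=4: not 3>4, s = 3+3 = 6
i=3,j=5: not 3>5, s = 6+3 = 9
i=4,j=3: 4>3, s = 9+1 = 10
i=4,j=4: not 4>4, s = 10+3 = 13
i=4,j=5: not 4>5, s = 13+3 = 16
i=5,j=3: 5>3, s = 16+2 = 18
i=5,j=4: 5>4, s = 18+1 = 19
i=5,j=5: not 5>5, s = 19+3 = 22
i=6,j=3: 6>3, s = 22+3 = 25
i=6,j=4: 6>4, s = 25+2 = 27
i=6,j=5: 6>5, s = 27+1 = 28
i=7,j=3: 7>3, s = 28+4 = 32
i=7,j=4: 7>4, s = 32+3 = 35
i=7,j=5: 7>5, s = 35+2 = 37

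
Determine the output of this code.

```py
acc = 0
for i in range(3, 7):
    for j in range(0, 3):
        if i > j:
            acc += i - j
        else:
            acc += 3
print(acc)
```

i=3,j=0: 3>0, acc = 0+3 = 3
i=3,j=1: 3>1, acc = 3+2 = 5
i=3,j=2: 3>2, acc = 5+1 = 6
i=4,j=0: 4>0, acc = 6+4 = 10
i=4,j=1: 4>1, acc = 10+3 = 13
i=4,j=2: 4>2, acc = 13+2 = 15
i=5,j=0: 5>0, acc = 15+5 = 20
i=5,j=1: 5>1, acc = 20+4 = 24
i=5,j=2: 5>2, acc = 24+3 = 27
i=6,j=0: 6>0, acc = 27+6 = 33
i=6,j=1: 6>1, acc = 33+5 = 38
i=6,j=2: 6>2, acc = 38+4 = 42

42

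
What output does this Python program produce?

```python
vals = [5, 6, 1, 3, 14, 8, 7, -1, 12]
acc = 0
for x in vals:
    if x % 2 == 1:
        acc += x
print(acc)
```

15

x=5: odd, acc = 0+5 = 5
x=6: not odd
x=1: odd, acc = 5+1 = 6
x=3: odd, acc = 6+3 = 9
x=14: not odd
x=8: not odd
x=7: odd, acc = 9+7 = 16
x=-1: odd, acc = 16+(-1) = 15
x=12: not odd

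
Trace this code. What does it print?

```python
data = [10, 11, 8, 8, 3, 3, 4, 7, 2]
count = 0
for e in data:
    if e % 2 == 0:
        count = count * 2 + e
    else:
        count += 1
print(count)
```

292

e=10: even, count = 0*2+10 = 10
e=11: not even, count = 10+1 = 11
e=8: even, count = 11*2+8 = 30
e=8: even, count = 30*2+8 = 68
e=3: not even, count = 68+1 = 69
e=3: not even, count = 69+1 = 70
e=4: even, count = 70*2+4 = 144
e=7: not even, count = 144+1 = 145
e=2: even, count = 145*2+2 = 292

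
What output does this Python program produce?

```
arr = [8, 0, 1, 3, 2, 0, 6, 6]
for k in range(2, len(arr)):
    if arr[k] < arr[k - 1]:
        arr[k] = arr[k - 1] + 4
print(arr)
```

[8, 0, 1, 3, 7, 11, 15, 19]

k=2: 1>=0, unchanged → [8, 0, 1, 3, 2, 0, 6, 6]
k=3: 3>=1, unchanged → [8, 0, 1, 3, 2, 0, 6, 6]
k=4: 2<3, arr[4] = 3+4 = 7 → [8, 0, 1, 3, 7, 0, 6, 6]
k=5: 0<7, arr[5] = 7+4 = 11 → [8, 0, 1, 3, 7, 11, 6, 6]
k=6: 6<11, arr[6] = 11+4 = 15 → [8, 0, 1, 3, 7, 11, 15, 6]
k=7: 6<15, arr[7] = 15+4 = 19 → [8, 0, 1, 3, 7, 11, 15, 19]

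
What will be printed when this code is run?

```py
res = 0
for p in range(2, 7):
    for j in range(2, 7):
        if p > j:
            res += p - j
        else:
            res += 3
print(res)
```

65

p=2,j=2: not 2>2, res = 0+3 = 3
p=2,j=3: not 2>3, res = 3+3 = 6
p=2,j=4: not 2>4, res = 6+3 = 9
p=2,j=5: not 2>5, res = 9+3 = 12
p=2,j=6: not 2>6, res = 12+3 = 15
p=3,j=2: 3>2, res = 15+1 = 16
p=3,j=3: not 3>3, res = 16+3 = 19
p=3,j=4: not 3>4, res = 19+3 = 22
p=3,j=5: not 3>5, res = 22+3 = 25
p=3,j=6: not 3>6, res = 25+3 = 28
p=4,j=2: 4>2, res = 28+2 = 30
p=4,j=3: 4>3, res = 30+1 = 31
p=4,j=4: not 4>4, res = 31+3 = 34
p=4,j=5: not 4>5, res = 34+3 = 37
p=4,j=6: not 4>6, res = 37+3 = 40
p=5,j=2: 5>2, res = 40+3 = 43
p=5,j=3: 5>3, res = 43+2 = 45
p=5,j=4: 5>4, res = 45+1 = 46
p=5,j=5: not 5>5, res = 46+3 = 49
p=5,j=6: not 5>6, res = 49+3 = 52
p=6,j=2: 6>2, res = 52+4 = 56
p=6,j=3: 6>3, res = 56+3 = 59
p=6,j=4: 6>4, res = 59+2 = 61
p=6,j=5: 6>5, res = 61+1 = 62
p=6,j=6: not 6>6, res = 62+3 = 65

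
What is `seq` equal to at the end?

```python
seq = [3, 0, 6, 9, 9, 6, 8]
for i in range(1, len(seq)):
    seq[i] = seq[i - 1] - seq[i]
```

[3, 3, -3, -12, -21, -27, -35]

i=1: seq[1] = 3-0 = 3 → [3, 3, 6, 9, 9, 6, 8]
i=2: seq[2] = 3-6 = -3 → [3, 3, -3, 9, 9, 6, 8]
i=3: seq[3] = (-3)-9 = -12 → [3, 3, -3, -12, 9, 6, 8]
i=4: seq[4] = (-12)-9 = -21 → [3, 3, -3, -12, -21, 6, 8]
i=5: seq[5] = (-21)-6 = -27 → [3, 3, -3, -12, -21, -27, 8]
i=6: seq[6] = (-27)-8 = -35 → [3, 3, -3, -12, -21, -27, -35]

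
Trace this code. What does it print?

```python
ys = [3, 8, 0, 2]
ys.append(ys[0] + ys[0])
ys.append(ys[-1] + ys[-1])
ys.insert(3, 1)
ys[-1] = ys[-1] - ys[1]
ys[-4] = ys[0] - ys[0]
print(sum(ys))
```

append ys[0]+ys[0] = 3+3 = 6 → [3, 8, 0, 2, 6]
append ys[-1]+ys[-1] = 6+6 = 12 → [3, 8, 0, 2, 6, 12]
insert 1 at 3 → [3, 8, 0, 1, 2, 6, 12]
ys[-1] = ys[-1]-ys[1] = 12-8 = 4 → [3, 8, 0, 1, 2, 6, 4]
ys[-4] = ys[0]-ys[0] = 3-3 = 0 → [3, 8, 0, 0, 2, 6, 4]
sum = 23

23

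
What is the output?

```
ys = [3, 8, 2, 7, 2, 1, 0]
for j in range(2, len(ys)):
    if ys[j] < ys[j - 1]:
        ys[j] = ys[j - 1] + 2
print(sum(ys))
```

j=2: 2<8, ys[2] = 8+2 = 10 → [3, 8, 10, 7, 2, 1, 0]
j=3: 7<10, ys[3] = 10+2 = 12 → [3, 8, 10, 12, 2, 1, 0]
j=4: 2<12, ys[4] = 12+2 = 14 → [3, 8, 10, 12, 14, 1, 0]
j=5: 1<14, ys[5] = 14+2 = 16 → [3, 8, 10, 12, 14, 16, 0]
j=6: 0<16, ys[6] = 16+2 = 18 → [3, 8, 10, 12, 14, 16, 18]
sum = 81

81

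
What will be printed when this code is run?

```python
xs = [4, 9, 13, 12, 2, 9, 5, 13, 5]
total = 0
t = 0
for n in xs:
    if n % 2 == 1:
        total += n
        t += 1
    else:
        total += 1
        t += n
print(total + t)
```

81

n=4: not odd, total = 0+1 = 1; t=4
n=9: odd, total = 1+9 = 10; t=5
n=13: odd, total = 10+13 = 23; t=6
n=12: not odd, total = 23+1 = 24; t=18
n=2: not odd, total = 24+1 = 25; t=20
n=9: odd, total = 25+9 = 34; t=21
n=5: odd, total = 34+5 = 39; t=22
n=13: odd, total = 39+13 = 52; t=23
n=5: odd, total = 52+5 = 57; t=24
total+t = 57+24 = 81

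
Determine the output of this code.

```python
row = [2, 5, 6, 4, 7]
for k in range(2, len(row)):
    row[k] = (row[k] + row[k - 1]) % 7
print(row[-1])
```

1

k=2: row[2] = (6+5)%7 = 4 → [2, 5, 4, 4, 7]
k=3: row[3] = (4+4)%7 = 1 → [2, 5, 4, 1, 7]
k=4: row[4] = (7+1)%7 = 1 → [2, 5, 4, 1, 1]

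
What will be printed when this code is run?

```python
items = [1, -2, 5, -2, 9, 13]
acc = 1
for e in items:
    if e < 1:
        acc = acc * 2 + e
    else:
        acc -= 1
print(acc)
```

e=1: not <1, acc = 1-1 = 0
e=-2: <1, acc = 0*2+(-2) = -2
e=5: not <1, acc = (-2)-1 = -3
e=-2: <1, acc = (-3)*2+(-2) = -8
e=9: not <1, acc = (-8)-1 = -9
e=13: not <1, acc = (-9)-1 = -10

-10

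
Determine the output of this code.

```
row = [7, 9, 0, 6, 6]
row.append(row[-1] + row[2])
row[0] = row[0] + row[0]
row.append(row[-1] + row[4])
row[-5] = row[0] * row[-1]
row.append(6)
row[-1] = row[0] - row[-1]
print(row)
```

[14, 9, 168, 6, 6, 6, 12, 8]

append row[-1]+row[2] = 6+0 = 6 → [7, 9, 0, 6, 6, 6]
row[0] = row[0]+row[0] = 7+7 = 14 → [14, 9, 0, 6, 6, 6]
append row[-1]+row[4] = 6+6 = 12 → [14, 9, 0, 6, 6, 6, 12]
row[-5] = row[0]*row[-1] = 14*12 = 168 → [14, 9, 168, 6, 6, 6, 12]
append 6 → [14, 9, 168, 6, 6, 6, 12, 6]
row[-1] = row[0]-row[-1] = 14-6 = 8 → [14, 9, 168, 6, 6, 6, 12, 8]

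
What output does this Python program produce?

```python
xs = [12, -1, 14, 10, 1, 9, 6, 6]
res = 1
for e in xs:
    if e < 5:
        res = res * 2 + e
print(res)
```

3

e=12: not <5
e=-1: <5, res = 1*2+(-1) = 1
e=14: not <5
e=10: not <5
e=1: <5, res = 1*2+1 = 3
e=9: not <5
e=6: not <5
e=6: not <5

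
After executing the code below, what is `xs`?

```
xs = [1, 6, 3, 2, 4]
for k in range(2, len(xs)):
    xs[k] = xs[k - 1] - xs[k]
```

k=2: xs[2] = 6-3 = 3 → [1, 6, 3, 2, 4]
k=3: xs[3] = 3-2 = 1 → [1, 6, 3, 1, 4]
k=4: xs[4] = 1-4 = -3 → [1, 6, 3, 1, -3]

[1, 6, 3, 1, -3]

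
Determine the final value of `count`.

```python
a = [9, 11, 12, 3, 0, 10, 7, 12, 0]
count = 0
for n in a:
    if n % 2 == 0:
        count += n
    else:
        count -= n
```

n=9: not even, count = 0-9 = -9
n=11: not even, count = (-9)-11 = -20
n=12: even, count = (-20)+12 = -8
n=3: not even, count = (-8)-3 = -11
n=0: even, count = (-11)+0 = -11
n=10: even, count = (-11)+10 = -1
n=7: not even, count = (-1)-7 = -8
n=12: even, count = (-8)+12 = 4
n=0: even, count = 4+0 = 4

4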